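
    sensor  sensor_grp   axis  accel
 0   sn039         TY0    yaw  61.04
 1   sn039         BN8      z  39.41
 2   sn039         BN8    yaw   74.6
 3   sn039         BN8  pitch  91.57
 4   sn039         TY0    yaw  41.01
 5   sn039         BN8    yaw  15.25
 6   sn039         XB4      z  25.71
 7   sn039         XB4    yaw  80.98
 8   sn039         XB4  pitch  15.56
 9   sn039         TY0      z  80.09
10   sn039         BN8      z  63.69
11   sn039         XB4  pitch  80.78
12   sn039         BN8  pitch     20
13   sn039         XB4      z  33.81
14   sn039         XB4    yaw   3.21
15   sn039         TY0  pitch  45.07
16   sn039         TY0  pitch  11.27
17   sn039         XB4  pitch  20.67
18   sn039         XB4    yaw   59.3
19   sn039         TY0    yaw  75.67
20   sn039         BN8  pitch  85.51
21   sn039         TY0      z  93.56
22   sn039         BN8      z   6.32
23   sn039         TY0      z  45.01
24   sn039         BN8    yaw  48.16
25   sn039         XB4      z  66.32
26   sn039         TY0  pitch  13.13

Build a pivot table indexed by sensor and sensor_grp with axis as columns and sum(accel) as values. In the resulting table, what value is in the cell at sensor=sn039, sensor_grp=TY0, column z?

Rows with sensor=sn039, sensor_grp=TY0 and axis=z: accel values are 80.09, 93.56, 45.01.
80.09 + 93.56 + 45.01 = 218.66.

218.66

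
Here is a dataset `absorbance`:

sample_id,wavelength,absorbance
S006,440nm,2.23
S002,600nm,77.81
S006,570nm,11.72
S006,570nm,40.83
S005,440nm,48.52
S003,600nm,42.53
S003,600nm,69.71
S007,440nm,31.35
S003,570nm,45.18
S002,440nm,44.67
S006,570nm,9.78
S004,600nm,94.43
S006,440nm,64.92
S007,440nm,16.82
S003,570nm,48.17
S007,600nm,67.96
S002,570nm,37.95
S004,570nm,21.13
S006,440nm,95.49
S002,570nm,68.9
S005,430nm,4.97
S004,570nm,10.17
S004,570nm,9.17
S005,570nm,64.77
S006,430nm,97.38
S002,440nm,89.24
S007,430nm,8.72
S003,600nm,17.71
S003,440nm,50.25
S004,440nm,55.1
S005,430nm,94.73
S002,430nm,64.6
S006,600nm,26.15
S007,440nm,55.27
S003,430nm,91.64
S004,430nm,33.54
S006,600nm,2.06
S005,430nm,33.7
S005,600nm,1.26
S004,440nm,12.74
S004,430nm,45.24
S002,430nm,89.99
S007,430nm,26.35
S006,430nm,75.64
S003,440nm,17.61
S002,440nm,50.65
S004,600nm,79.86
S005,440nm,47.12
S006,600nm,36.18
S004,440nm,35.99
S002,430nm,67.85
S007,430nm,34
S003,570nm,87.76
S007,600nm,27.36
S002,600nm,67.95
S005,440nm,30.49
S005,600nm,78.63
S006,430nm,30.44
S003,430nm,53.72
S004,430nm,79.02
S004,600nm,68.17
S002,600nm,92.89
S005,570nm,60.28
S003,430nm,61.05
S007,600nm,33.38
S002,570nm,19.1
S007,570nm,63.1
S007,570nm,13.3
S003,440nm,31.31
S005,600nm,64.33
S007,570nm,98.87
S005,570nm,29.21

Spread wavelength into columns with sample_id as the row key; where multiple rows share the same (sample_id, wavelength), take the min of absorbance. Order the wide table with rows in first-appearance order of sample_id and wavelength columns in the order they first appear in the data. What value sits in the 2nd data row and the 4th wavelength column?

64.6

With rows in first-appearance order of sample_id, row 2 is sample_id=S002. wavelength columns in first-appearance order: 440nm, 600nm, 570nm, 430nm; column 4 is 430nm.
Long rows with sample_id=S002, wavelength=430nm: min(64.6, 89.99, 67.85) = 64.6.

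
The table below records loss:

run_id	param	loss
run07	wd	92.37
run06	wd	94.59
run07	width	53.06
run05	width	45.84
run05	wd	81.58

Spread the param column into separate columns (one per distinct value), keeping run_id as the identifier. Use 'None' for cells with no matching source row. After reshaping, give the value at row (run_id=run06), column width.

No long-format row has run_id=run06 and param=width, so the cell is None.

None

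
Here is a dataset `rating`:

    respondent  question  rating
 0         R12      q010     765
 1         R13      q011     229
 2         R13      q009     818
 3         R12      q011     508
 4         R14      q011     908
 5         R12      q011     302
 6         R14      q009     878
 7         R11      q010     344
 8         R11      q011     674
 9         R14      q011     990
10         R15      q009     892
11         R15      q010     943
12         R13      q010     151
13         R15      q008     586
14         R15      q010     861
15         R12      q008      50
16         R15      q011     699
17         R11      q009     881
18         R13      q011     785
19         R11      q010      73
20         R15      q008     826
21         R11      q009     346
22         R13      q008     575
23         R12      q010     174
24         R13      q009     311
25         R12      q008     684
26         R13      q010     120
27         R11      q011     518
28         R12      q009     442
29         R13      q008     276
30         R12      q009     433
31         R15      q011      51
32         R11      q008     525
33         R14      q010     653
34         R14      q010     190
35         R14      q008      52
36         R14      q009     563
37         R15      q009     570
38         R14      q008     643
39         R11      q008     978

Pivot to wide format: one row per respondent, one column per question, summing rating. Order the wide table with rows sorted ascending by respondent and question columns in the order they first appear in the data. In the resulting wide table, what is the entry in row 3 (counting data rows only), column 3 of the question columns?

With rows sorted ascending by respondent, row 3 is respondent=R13. question columns in first-appearance order: q010, q011, q009, q008; column 3 is q009.
Long rows with respondent=R13, question=q009: 818 + 311 = 1129.

1129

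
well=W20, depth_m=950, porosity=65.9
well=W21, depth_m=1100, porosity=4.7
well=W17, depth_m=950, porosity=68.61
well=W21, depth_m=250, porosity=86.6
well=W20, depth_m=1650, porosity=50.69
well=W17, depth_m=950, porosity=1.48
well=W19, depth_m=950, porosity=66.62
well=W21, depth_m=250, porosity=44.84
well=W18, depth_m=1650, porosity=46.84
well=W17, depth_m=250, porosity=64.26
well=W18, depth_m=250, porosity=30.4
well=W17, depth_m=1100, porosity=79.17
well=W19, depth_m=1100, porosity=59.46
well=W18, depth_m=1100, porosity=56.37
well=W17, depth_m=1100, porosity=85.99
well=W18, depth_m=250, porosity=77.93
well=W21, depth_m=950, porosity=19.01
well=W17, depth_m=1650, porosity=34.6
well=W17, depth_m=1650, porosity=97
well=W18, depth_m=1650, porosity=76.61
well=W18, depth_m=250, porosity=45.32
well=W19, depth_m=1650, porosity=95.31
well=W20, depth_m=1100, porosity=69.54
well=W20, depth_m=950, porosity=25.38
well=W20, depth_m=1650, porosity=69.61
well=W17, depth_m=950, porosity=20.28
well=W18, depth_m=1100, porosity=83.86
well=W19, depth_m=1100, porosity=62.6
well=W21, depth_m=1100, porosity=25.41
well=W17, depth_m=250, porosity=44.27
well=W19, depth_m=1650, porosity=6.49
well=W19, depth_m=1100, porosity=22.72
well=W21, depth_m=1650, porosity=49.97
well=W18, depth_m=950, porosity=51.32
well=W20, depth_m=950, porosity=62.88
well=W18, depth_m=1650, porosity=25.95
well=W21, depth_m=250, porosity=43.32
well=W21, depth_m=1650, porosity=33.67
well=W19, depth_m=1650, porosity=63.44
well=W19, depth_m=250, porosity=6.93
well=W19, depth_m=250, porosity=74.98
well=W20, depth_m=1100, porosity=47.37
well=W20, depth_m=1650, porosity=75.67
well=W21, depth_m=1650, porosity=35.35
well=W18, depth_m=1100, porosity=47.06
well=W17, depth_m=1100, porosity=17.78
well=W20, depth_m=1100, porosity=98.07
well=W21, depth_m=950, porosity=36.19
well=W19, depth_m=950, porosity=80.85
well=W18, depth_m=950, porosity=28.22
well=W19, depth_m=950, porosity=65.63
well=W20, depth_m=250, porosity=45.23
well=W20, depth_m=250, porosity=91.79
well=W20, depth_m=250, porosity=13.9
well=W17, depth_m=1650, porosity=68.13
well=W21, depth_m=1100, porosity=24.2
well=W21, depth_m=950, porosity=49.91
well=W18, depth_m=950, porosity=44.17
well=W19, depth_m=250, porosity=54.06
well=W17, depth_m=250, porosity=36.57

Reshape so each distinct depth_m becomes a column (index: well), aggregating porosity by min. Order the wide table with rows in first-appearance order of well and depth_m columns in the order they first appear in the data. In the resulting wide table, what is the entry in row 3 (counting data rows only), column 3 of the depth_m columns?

With rows in first-appearance order of well, row 3 is well=W17. depth_m columns in first-appearance order: 950, 1100, 250, 1650; column 3 is 250.
Long rows with well=W17, depth_m=250: min(64.26, 44.27, 36.57) = 36.57.

36.57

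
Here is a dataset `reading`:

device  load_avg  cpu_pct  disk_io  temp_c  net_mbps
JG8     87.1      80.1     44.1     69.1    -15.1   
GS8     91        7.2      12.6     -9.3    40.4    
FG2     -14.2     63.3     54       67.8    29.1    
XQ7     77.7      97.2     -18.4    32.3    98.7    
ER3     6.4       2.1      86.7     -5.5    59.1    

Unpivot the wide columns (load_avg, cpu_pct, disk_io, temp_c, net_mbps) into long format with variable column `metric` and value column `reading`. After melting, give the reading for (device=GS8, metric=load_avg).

Unpivoting turns each (device, wide-column) pair into one long row.
The wide cell at row GS8, column load_avg holds 91, so the long row (GS8, load_avg) has reading=91.

91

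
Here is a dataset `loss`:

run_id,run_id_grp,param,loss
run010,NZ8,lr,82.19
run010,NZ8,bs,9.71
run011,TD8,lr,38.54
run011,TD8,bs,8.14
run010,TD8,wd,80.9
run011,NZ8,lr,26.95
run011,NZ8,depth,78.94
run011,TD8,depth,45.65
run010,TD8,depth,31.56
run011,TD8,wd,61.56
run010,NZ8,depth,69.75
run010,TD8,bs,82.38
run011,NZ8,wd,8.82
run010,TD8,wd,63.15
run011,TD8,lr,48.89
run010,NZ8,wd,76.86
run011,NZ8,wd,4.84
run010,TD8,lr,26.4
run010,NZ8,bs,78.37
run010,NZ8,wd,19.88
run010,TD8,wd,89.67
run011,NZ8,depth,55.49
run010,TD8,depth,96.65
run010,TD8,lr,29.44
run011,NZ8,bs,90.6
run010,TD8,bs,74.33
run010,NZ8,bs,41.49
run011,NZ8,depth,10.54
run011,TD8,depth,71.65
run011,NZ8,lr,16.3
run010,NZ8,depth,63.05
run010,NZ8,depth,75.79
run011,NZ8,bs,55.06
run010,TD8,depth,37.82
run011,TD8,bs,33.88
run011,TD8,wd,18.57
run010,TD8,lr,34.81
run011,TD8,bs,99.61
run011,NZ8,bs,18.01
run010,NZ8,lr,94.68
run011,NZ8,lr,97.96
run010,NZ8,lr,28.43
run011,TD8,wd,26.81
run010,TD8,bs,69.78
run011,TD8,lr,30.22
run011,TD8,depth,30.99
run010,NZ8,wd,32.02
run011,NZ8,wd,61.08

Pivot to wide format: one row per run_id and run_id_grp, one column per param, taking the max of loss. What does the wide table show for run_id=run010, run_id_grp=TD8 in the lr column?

Rows with run_id=run010, run_id_grp=TD8 and param=lr: loss values are 26.4, 29.44, 34.81.
max(26.4, 29.44, 34.81) = 34.81.

34.81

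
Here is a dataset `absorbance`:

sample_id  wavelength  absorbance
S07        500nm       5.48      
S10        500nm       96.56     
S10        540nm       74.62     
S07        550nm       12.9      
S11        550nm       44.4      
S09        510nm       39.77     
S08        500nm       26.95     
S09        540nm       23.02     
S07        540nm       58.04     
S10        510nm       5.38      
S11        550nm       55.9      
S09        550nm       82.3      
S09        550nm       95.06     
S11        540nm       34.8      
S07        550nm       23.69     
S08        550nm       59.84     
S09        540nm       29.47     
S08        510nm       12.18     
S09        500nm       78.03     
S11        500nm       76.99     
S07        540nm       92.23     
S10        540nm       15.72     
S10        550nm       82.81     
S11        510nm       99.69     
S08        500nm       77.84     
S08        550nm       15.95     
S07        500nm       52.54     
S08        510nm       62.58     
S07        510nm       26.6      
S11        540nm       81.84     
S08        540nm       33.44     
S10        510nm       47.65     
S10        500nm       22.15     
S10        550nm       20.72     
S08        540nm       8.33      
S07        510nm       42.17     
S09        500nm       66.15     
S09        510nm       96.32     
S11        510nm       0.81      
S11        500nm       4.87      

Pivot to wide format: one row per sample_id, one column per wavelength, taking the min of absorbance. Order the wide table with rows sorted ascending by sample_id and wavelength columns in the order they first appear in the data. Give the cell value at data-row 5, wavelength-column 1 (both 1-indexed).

4.87

With rows sorted ascending by sample_id, row 5 is sample_id=S11. wavelength columns in first-appearance order: 500nm, 540nm, 550nm, 510nm; column 1 is 500nm.
Long rows with sample_id=S11, wavelength=500nm: min(76.99, 4.87) = 4.87.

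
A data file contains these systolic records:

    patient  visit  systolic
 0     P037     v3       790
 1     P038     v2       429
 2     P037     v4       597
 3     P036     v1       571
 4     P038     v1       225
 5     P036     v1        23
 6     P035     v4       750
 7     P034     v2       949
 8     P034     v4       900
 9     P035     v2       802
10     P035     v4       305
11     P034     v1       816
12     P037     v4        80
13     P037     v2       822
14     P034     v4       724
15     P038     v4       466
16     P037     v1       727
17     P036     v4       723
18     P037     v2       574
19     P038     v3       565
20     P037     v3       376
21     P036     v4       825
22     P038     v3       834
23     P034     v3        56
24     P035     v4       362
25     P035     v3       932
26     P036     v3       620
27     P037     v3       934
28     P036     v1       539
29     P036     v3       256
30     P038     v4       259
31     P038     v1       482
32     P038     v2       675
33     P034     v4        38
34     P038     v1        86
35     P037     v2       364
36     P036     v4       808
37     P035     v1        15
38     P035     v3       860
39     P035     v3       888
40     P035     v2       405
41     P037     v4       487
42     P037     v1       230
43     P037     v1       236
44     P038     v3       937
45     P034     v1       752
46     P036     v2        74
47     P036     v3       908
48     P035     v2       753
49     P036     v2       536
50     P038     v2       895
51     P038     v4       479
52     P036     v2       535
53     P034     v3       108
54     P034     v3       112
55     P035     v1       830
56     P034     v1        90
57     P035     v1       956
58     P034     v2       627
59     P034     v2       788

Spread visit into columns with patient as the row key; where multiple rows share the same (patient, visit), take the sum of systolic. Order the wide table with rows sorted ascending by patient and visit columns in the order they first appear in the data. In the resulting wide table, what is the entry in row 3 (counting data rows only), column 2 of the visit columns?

1145

With rows sorted ascending by patient, row 3 is patient=P036. visit columns in first-appearance order: v3, v2, v4, v1; column 2 is v2.
Long rows with patient=P036, visit=v2: 74 + 536 + 535 = 1145.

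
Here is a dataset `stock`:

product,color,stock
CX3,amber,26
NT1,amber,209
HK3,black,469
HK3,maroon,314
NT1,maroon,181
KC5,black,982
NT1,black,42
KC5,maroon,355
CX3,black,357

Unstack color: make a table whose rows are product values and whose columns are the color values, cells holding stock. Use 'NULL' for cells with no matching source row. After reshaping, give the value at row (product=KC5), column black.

982

The long row with product=KC5, color=black has stock=982.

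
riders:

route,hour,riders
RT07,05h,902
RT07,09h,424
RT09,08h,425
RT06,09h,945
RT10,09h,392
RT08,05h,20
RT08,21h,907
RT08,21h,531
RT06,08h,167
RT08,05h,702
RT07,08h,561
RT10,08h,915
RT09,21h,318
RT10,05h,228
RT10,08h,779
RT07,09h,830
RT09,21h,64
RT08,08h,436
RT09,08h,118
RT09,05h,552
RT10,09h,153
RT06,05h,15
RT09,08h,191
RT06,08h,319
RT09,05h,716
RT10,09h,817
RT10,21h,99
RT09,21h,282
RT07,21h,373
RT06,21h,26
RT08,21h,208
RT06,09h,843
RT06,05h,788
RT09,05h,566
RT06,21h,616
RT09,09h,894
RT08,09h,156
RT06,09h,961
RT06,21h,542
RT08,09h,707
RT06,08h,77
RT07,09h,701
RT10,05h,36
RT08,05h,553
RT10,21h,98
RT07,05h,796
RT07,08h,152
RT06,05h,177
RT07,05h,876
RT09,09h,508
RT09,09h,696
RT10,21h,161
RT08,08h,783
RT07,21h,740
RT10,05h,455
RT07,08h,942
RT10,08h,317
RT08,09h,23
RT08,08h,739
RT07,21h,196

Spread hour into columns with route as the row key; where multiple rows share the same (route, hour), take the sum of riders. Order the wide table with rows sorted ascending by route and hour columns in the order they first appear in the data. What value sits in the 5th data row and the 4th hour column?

358

With rows sorted ascending by route, row 5 is route=RT10. hour columns in first-appearance order: 05h, 09h, 08h, 21h; column 4 is 21h.
Long rows with route=RT10, hour=21h: 99 + 98 + 161 = 358.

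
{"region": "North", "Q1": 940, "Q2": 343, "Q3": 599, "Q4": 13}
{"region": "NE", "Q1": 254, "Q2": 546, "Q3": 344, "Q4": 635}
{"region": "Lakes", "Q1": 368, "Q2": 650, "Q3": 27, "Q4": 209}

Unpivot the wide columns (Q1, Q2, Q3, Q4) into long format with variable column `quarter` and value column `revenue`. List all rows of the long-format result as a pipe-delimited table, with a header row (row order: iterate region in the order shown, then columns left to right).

Each (region, column) pair becomes one row: 3 × 4 = 12 rows.
For example, (North, Q1) → revenue=940.

| region | quarter | revenue |
| North | Q1 | 940 |
| North | Q2 | 343 |
| North | Q3 | 599 |
| North | Q4 | 13 |
| NE | Q1 | 254 |
| NE | Q2 | 546 |
| NE | Q3 | 344 |
| NE | Q4 | 635 |
| Lakes | Q1 | 368 |
| Lakes | Q2 | 650 |
| Lakes | Q3 | 27 |
| Lakes | Q4 | 209 |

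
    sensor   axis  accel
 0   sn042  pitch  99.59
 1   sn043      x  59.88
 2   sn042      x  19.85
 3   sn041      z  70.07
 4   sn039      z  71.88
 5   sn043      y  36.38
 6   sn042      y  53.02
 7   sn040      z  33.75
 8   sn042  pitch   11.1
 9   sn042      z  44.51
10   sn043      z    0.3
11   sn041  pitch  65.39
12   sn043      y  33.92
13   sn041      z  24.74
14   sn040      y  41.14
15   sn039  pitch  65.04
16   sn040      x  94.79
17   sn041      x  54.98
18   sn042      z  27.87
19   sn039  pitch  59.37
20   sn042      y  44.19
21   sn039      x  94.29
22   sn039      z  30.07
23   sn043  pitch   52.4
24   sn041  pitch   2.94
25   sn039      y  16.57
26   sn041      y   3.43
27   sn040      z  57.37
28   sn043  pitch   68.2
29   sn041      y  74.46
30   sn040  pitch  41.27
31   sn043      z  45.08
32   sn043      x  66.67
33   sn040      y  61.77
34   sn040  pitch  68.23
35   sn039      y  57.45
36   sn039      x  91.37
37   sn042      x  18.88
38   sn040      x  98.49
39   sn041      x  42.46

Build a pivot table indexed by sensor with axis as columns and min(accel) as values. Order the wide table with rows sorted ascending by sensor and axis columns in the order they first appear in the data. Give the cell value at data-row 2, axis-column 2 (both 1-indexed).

94.79

With rows sorted ascending by sensor, row 2 is sensor=sn040. axis columns in first-appearance order: pitch, x, z, y; column 2 is x.
Long rows with sensor=sn040, axis=x: min(94.79, 98.49) = 94.79.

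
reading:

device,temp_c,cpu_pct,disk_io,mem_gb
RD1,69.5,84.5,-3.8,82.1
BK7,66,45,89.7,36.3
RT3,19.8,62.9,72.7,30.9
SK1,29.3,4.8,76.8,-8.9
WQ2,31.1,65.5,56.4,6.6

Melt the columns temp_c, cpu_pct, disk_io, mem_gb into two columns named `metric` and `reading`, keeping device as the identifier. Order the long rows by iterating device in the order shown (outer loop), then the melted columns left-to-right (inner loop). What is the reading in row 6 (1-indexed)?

45

20 rows total (5 × 4). Row 6: index ⌊(6-1)/4⌋ = 1 into device → BK7; (6-1) mod 4 = 1 into the melted columns → cpu_pct.
So row 6 is (BK7, cpu_pct, 45); reading = 45.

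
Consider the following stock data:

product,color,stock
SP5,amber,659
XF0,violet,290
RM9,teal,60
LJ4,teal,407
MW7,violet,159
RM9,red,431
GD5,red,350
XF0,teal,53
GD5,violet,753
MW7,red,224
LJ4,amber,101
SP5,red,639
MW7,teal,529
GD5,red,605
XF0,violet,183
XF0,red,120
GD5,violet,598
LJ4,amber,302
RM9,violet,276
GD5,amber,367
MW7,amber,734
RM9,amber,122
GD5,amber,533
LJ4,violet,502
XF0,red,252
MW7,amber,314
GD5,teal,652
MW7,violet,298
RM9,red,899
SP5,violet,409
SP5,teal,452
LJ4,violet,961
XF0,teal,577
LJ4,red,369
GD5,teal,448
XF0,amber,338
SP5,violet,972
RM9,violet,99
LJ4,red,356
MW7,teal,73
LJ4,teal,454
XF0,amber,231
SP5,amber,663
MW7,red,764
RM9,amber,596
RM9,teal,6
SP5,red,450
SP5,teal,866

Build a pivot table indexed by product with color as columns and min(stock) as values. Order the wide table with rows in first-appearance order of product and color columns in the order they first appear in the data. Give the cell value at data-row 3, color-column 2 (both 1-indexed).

99

With rows in first-appearance order of product, row 3 is product=RM9. color columns in first-appearance order: amber, violet, teal, red; column 2 is violet.
Long rows with product=RM9, color=violet: min(276, 99) = 99.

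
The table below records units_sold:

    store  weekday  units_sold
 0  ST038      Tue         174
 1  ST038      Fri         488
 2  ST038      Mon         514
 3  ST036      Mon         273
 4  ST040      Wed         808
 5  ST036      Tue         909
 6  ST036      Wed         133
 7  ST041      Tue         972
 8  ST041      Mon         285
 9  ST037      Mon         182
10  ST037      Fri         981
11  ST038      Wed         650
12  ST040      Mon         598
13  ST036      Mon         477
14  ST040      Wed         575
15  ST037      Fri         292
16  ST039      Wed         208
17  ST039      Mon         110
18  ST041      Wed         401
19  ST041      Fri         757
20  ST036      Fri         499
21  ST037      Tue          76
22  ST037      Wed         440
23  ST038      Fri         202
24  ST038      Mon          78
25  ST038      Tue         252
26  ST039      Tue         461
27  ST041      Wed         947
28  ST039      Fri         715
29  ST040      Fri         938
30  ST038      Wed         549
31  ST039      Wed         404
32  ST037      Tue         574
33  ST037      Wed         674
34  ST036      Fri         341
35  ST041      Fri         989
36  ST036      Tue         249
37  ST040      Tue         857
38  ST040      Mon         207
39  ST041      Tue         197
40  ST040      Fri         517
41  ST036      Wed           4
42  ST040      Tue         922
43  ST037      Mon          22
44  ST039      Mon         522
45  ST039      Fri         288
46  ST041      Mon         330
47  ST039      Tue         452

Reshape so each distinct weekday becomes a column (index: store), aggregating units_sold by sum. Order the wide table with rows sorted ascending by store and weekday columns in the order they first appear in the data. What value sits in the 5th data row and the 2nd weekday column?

1455

With rows sorted ascending by store, row 5 is store=ST040. weekday columns in first-appearance order: Tue, Fri, Mon, Wed; column 2 is Fri.
Long rows with store=ST040, weekday=Fri: 938 + 517 = 1455.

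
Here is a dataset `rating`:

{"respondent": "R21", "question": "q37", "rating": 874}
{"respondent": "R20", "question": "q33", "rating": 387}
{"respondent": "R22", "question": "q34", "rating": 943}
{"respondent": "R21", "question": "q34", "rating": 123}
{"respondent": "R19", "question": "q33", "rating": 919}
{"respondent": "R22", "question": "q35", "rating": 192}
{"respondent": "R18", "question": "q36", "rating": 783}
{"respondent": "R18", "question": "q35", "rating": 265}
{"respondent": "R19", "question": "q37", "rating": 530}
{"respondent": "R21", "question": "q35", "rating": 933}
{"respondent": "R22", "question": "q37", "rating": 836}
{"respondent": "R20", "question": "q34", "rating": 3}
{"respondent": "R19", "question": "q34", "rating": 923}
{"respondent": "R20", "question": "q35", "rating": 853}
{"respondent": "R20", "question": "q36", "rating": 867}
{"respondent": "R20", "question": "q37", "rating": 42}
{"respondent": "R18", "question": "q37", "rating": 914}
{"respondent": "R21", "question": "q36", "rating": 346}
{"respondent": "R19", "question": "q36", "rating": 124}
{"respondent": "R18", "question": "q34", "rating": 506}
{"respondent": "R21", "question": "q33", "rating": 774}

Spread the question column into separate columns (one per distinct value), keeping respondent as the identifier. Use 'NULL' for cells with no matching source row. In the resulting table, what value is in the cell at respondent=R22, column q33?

No long-format row has respondent=R22 and question=q33, so the cell is NULL.

NULL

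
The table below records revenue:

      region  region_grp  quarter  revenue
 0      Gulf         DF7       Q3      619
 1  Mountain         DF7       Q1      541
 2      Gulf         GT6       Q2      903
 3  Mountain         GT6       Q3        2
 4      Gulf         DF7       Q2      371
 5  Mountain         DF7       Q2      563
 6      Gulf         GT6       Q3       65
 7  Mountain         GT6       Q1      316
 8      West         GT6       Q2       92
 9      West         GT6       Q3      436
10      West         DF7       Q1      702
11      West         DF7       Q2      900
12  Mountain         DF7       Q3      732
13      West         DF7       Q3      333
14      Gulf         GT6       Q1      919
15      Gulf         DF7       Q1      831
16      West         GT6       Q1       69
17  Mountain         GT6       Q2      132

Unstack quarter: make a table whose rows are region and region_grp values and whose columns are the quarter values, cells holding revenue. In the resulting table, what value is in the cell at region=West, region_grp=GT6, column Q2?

Wide layout: rows indexed by region and region_grp, columns are the 3 distinct quarter values (Q3, Q1, Q2).
Cell (region=West, region_grp=GT6, quarter=Q2) draws from the long row where region=West, region_grp=GT6 and quarter=Q2, which has revenue=92.

92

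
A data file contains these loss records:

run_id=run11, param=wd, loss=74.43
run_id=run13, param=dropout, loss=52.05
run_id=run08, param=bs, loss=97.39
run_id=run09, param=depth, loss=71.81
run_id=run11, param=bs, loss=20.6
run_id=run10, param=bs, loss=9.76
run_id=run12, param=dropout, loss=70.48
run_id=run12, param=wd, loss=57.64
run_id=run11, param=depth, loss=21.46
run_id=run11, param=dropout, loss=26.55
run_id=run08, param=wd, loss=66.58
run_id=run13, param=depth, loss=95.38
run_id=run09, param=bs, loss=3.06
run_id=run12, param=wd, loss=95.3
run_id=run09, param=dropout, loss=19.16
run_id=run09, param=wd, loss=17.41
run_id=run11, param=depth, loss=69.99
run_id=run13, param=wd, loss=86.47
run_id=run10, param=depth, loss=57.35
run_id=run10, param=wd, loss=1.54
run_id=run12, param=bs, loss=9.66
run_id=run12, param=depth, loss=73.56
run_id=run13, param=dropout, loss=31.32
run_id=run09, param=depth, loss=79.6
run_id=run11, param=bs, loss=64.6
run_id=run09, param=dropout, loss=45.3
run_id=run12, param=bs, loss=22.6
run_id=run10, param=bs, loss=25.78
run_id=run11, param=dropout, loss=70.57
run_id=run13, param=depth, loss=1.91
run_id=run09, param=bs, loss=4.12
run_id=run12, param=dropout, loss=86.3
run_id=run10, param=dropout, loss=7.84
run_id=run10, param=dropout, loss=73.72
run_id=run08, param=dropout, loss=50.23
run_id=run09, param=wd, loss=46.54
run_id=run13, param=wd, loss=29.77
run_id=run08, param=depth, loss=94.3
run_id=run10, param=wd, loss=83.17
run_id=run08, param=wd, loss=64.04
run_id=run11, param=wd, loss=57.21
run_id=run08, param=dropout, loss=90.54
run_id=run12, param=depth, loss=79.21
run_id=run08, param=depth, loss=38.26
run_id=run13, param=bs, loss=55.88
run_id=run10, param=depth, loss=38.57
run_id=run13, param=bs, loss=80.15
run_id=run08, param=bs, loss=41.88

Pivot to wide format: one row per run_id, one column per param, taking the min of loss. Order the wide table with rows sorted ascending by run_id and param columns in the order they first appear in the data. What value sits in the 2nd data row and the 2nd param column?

With rows sorted ascending by run_id, row 2 is run_id=run09. param columns in first-appearance order: wd, dropout, bs, depth; column 2 is dropout.
Long rows with run_id=run09, param=dropout: min(19.16, 45.3) = 19.16.

19.16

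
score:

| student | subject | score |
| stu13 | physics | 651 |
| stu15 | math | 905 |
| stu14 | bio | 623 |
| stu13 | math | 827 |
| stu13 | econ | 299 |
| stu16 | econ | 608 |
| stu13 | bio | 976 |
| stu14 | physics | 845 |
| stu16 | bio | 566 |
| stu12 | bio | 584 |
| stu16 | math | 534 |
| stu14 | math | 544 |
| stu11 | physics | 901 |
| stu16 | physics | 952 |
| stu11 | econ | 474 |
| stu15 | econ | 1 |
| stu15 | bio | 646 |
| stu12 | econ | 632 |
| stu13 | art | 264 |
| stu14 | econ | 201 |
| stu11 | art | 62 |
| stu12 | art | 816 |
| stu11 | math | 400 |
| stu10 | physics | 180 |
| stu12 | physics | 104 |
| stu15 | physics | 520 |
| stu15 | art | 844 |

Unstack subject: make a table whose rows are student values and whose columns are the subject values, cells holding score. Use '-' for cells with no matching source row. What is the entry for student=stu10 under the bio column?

-

No long-format row has student=stu10 and subject=bio, so the cell is -.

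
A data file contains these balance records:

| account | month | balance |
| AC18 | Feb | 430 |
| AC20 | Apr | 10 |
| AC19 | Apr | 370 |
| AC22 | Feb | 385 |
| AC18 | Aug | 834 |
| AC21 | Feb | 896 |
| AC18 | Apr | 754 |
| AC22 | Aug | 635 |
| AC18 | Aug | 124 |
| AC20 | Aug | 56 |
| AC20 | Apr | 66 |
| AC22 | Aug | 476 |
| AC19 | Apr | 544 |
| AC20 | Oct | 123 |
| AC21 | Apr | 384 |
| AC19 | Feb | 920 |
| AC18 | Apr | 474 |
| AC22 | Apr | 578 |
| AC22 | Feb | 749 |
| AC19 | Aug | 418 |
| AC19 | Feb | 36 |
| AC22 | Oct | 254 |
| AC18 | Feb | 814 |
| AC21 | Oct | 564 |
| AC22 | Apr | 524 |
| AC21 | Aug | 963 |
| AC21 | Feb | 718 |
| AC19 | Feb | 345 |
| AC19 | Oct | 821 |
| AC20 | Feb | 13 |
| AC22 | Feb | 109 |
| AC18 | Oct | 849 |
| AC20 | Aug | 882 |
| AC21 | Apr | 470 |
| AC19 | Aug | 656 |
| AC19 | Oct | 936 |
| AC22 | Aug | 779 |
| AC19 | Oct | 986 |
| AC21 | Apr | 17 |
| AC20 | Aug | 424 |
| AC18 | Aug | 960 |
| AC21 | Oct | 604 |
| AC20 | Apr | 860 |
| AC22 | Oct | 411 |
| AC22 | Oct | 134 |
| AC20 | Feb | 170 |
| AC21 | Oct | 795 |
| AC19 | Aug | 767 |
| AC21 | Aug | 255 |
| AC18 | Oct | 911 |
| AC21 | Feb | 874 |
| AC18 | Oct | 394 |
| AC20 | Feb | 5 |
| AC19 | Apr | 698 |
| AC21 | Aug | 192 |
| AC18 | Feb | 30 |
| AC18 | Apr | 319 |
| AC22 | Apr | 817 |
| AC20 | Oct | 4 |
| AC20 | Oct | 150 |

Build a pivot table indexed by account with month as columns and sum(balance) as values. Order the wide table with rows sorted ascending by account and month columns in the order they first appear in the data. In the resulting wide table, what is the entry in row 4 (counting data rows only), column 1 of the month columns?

With rows sorted ascending by account, row 4 is account=AC21. month columns in first-appearance order: Feb, Apr, Aug, Oct; column 1 is Feb.
Long rows with account=AC21, month=Feb: 896 + 718 + 874 = 2488.

2488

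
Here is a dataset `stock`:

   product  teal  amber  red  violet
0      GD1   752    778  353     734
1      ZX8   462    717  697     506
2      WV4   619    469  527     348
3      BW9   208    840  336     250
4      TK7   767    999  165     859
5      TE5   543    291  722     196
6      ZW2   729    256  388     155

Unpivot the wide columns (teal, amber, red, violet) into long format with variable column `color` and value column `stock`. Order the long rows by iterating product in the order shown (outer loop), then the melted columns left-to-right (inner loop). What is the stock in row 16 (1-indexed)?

250

28 rows total (7 × 4). Row 16: index ⌊(16-1)/4⌋ = 3 into product → BW9; (16-1) mod 4 = 3 into the melted columns → violet.
So row 16 is (BW9, violet, 250); stock = 250.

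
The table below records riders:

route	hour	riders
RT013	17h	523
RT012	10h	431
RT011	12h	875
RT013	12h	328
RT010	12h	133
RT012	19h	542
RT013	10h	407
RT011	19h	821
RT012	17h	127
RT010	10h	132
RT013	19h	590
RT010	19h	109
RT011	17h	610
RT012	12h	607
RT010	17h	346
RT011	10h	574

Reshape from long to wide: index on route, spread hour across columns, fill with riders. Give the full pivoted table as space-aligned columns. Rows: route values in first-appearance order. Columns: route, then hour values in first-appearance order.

route  17h  10h  12h  19h
RT013  523  407  328  590
RT012  127  431  607  542
RT011  610  574  875  821
RT010  346  132  133  109

Columns: route plus the 4 distinct hour values (17h, 10h, 12h, 19h).
For example, row RT013 column 17h takes riders=523 from the long row (RT013, 17h).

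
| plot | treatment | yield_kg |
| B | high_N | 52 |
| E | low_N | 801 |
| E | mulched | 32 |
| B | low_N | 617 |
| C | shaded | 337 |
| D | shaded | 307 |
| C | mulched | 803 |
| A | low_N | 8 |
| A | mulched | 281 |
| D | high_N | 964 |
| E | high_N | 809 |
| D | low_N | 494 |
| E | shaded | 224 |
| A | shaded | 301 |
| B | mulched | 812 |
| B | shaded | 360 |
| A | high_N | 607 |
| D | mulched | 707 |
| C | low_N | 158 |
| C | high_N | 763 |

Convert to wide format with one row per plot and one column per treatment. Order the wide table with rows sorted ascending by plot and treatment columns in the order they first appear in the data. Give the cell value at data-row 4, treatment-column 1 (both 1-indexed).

964

With rows sorted ascending by plot, row 4 is plot=D. treatment columns in first-appearance order: high_N, low_N, mulched, shaded; column 1 is high_N.
Long rows with plot=D, treatment=high_N: yield_kg = 964.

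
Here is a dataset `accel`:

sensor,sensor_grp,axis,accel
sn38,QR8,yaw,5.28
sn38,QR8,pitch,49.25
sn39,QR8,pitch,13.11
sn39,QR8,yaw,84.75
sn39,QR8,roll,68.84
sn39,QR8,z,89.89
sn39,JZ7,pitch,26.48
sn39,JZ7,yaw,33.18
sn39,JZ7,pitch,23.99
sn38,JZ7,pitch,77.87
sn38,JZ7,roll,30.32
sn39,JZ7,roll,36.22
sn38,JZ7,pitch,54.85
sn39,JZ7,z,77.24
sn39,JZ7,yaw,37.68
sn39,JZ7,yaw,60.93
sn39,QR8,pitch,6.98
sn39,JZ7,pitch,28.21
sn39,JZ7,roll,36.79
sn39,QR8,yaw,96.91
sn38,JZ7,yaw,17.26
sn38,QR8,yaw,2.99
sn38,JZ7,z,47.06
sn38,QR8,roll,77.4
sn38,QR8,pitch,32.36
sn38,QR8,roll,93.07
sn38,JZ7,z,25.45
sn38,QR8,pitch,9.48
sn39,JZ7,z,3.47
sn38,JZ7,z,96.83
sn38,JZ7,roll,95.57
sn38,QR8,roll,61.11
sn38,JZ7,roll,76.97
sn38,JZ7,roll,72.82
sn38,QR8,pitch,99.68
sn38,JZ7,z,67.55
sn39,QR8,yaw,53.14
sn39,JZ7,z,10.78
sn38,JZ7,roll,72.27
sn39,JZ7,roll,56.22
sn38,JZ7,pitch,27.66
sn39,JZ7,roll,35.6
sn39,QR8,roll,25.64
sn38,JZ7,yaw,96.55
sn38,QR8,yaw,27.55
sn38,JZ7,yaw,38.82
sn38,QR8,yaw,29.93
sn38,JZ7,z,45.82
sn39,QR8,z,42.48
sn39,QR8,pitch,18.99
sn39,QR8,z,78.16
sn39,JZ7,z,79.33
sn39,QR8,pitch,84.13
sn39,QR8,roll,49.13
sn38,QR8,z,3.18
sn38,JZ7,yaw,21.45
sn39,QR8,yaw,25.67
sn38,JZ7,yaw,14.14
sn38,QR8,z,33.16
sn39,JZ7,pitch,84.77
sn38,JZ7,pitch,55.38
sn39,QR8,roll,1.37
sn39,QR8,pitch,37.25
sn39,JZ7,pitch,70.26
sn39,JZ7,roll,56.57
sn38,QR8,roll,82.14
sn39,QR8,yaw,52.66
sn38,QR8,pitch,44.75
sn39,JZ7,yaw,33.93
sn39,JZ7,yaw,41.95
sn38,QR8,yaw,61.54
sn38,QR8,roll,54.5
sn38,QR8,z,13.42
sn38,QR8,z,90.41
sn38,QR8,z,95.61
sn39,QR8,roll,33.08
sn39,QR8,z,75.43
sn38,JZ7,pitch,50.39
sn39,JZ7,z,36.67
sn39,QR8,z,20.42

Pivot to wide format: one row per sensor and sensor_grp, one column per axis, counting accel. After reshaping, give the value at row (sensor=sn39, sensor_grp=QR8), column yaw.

5

Rows with sensor=sn39, sensor_grp=QR8 and axis=yaw: accel values are 84.75, 96.91, 53.14, 25.67, 52.66.
5 rows match — count = 5.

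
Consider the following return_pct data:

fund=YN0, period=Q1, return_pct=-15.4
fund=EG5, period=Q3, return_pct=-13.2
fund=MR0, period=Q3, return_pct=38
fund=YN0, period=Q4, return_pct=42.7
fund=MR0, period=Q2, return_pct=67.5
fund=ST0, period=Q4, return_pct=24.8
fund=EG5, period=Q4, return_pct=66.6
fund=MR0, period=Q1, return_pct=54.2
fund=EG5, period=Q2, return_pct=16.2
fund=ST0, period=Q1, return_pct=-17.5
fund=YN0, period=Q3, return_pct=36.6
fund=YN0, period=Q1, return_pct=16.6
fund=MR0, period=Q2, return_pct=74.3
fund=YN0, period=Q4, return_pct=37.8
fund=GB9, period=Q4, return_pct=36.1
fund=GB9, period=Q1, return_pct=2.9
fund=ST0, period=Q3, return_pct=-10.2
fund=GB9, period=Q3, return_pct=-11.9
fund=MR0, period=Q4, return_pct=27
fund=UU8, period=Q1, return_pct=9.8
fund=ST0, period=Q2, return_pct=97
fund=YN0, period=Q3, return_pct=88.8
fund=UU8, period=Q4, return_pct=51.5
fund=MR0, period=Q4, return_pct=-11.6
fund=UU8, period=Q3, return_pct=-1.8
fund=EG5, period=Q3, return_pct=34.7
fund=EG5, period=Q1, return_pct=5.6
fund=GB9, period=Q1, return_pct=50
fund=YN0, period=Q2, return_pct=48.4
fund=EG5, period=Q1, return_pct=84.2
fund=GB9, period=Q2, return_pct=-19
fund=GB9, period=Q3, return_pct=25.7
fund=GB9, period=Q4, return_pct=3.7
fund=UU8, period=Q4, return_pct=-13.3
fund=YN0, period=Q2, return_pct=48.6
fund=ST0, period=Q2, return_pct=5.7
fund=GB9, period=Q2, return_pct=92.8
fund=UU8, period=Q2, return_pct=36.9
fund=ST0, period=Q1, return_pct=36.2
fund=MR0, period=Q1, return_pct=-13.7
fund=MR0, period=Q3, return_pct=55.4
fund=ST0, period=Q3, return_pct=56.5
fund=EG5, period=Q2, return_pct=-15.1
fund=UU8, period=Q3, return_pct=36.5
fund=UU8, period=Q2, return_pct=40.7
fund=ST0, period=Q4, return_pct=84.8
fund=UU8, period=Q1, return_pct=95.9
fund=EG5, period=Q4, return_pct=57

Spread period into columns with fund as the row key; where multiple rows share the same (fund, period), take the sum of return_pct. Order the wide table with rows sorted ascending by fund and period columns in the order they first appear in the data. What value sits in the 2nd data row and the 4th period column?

73.8

With rows sorted ascending by fund, row 2 is fund=GB9. period columns in first-appearance order: Q1, Q3, Q4, Q2; column 4 is Q2.
Long rows with fund=GB9, period=Q2: -19 + 92.8 = 73.8.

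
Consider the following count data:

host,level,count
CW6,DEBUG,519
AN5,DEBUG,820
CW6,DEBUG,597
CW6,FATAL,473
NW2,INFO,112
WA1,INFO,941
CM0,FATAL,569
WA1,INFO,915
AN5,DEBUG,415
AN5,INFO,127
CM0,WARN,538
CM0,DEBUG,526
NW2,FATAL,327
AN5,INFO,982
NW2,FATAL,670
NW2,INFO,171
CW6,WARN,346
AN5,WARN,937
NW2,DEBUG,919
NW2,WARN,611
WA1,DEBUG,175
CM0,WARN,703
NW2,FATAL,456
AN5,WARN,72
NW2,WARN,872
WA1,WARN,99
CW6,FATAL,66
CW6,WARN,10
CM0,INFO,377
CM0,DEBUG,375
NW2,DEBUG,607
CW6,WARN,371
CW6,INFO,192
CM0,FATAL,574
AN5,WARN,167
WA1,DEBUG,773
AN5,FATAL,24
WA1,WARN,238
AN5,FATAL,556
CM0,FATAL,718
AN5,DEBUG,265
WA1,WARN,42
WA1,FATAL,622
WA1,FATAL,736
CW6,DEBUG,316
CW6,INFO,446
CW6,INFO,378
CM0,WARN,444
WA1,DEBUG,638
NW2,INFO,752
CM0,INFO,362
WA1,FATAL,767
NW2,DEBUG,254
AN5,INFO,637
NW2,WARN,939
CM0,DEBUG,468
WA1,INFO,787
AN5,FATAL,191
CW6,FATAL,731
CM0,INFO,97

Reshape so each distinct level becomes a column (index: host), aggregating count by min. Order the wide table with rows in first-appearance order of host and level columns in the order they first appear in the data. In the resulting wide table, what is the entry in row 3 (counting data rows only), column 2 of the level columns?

327

With rows in first-appearance order of host, row 3 is host=NW2. level columns in first-appearance order: DEBUG, FATAL, INFO, WARN; column 2 is FATAL.
Long rows with host=NW2, level=FATAL: min(327, 670, 456) = 327.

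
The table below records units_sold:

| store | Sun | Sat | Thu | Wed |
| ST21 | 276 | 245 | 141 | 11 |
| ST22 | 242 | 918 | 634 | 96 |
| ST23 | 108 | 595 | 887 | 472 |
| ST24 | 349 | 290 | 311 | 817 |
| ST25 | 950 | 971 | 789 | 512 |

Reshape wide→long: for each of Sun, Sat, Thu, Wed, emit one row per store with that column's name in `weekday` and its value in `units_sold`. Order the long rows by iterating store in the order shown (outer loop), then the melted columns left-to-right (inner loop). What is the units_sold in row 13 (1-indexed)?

349

20 rows total (5 × 4). Row 13: index ⌊(13-1)/4⌋ = 3 into store → ST24; (13-1) mod 4 = 0 into the melted columns → Sun.
So row 13 is (ST24, Sun, 349); units_sold = 349.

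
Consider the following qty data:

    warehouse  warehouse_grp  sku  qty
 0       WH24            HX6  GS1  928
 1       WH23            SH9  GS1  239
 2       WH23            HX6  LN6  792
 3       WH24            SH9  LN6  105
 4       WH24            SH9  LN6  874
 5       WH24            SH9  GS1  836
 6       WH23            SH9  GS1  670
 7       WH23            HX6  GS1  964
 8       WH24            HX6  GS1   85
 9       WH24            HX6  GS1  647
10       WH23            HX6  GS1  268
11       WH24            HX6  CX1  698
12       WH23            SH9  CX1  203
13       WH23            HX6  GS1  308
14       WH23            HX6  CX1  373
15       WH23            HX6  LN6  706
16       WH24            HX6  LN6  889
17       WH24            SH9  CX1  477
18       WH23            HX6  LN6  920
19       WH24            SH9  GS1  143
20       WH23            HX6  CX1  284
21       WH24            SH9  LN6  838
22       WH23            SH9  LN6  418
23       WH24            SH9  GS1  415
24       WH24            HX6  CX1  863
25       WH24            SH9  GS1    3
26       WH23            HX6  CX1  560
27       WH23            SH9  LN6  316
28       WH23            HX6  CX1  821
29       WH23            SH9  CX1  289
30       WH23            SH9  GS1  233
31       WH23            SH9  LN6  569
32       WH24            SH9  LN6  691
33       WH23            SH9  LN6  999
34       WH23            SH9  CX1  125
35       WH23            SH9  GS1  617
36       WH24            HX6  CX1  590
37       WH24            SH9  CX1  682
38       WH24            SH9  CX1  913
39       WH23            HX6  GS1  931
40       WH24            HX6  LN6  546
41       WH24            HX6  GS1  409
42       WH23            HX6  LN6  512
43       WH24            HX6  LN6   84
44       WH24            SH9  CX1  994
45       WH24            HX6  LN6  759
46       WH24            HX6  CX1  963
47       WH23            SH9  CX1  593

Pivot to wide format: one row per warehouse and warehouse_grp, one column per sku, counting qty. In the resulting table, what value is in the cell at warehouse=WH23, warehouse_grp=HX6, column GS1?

4

Rows with warehouse=WH23, warehouse_grp=HX6 and sku=GS1: qty values are 964, 268, 308, 931.
4 rows match — count = 4.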